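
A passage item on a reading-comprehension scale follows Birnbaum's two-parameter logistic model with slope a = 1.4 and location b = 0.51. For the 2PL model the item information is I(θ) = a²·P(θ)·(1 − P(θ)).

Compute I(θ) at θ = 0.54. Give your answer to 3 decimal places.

0.490

P = 1/(1+e^{-0.0420}) = 0.5105
P(1−P) = 0.5105 × 0.4895 = 0.2499
I = a² × P(1−P) = 1.4² × 0.2499 = 0.48978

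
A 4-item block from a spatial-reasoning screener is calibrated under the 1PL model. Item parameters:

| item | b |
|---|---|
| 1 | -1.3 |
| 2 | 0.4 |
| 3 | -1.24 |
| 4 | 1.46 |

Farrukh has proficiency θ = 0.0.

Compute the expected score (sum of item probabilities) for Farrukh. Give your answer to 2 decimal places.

P(θ) = 1 / (1 + exp(−(θ − b)))
P_1 = 1/(1+e^{-1.3000}) = 0.7858
P_2 = 1/(1+e^{0.4000}) = 0.4013
P_3 = 1/(1+e^{-1.2400}) = 0.7756
P_4 = 1/(1+e^{1.4600}) = 0.1885
E[score] = 0.7858 + 0.4013 + 0.7756 + 0.1885 = 2.1512

2.15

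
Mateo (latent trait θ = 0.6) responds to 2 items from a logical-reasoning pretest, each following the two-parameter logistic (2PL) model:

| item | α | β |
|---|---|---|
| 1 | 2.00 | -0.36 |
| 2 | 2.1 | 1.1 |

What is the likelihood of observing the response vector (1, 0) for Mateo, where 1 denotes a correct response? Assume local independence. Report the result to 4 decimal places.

0.6461

P(θ) = 1 / (1 + exp(−α(θ − β)))
P_1 = 1/(1+e^{-1.9200}) = 0.8721
P_2 = 1/(1+e^{1.0500}) = 0.2592
L = P_1 × (1−P_2) = 0.8721 × 0.7408 = 0.64606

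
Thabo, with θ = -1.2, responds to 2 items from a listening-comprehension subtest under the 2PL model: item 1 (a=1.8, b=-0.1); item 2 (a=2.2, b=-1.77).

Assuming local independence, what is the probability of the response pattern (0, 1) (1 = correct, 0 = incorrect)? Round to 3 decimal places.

0.684

P(θ) = 1 / (1 + exp(−a(θ − b)))
P_1 = 1/(1+e^{1.9800}) = 0.1213
P_2 = 1/(1+e^{-1.2540}) = 0.7780
L = (1−P_1) × P_2 = 0.8787 × 0.7780 = 0.68361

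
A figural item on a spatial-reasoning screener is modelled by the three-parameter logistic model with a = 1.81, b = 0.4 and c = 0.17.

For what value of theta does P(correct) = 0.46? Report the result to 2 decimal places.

P(theta) = c + (1 − c) · 1 / (1 + exp(−a(theta − b)))
Remove guessing floor: (0.46 − 0.17)/(1 − 0.17) = 0.3494
logit = ln(0.3494/0.6506) = -0.6217
theta = b + logit/(a) = 0.4 + (-0.6217)/1.8100 = 0.0565

0.06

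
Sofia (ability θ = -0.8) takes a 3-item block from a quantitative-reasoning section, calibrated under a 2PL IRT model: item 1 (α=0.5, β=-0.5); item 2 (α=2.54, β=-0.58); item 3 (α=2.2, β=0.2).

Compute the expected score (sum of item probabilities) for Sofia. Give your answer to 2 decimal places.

P(θ) = 1 / (1 + exp(−α(θ − β)))
P_1 = 1/(1+e^{0.1500}) = 0.4626
P_2 = 1/(1+e^{0.5588}) = 0.3638
P_3 = 1/(1+e^{2.2000}) = 0.0998
E[score] = 0.4626 + 0.3638 + 0.0998 = 0.9261

0.93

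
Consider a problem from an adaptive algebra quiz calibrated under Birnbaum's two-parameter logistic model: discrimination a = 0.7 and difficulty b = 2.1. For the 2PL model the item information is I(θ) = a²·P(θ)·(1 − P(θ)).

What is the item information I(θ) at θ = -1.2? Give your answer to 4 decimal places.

P = 1/(1+e^{2.3100}) = 0.0903
P(1−P) = 0.0903 × 0.9097 = 0.0821
I = a² × P(1−P) = 0.7² × 0.0821 = 0.04025

0.0403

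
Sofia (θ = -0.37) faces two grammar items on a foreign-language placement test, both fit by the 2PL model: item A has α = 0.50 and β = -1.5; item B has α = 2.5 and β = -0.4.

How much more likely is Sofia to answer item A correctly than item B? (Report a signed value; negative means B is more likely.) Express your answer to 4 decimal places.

P(θ) = 1 / (1 + exp(−α(θ − β)))
P_A = 0.6376
P_B = 0.5187
P_A − P_B = 0.1189

0.1189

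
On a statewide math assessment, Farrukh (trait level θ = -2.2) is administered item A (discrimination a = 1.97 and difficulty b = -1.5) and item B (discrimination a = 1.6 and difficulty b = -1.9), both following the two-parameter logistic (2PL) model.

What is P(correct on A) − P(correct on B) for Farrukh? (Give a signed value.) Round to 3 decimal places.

P(θ) = 1 / (1 + exp(−a(θ − b)))
P_A = 0.2012
P_B = 0.3823
P_A − P_B = -0.1811

-0.181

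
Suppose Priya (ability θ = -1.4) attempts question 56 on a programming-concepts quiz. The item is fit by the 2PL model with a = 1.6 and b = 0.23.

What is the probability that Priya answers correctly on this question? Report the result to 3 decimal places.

P(θ) = 1 / (1 + exp(−a(θ − b)))
Exponent: 1.6 × (-1.4 − 0.23) = -2.6080
1/(1 + e^{2.6080}) = 0.0686

0.069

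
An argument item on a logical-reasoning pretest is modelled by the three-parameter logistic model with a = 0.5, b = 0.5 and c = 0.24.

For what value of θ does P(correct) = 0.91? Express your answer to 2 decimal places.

P(θ) = c + (1 − c) · 1 / (1 + exp(−a(θ − b)))
Remove guessing floor: (0.91 − 0.24)/(1 − 0.24) = 0.8816
logit = ln(0.8816/0.1184) = 2.0075
θ = b + logit/(a) = 0.5 + 2.0075/0.5000 = 4.5149

4.51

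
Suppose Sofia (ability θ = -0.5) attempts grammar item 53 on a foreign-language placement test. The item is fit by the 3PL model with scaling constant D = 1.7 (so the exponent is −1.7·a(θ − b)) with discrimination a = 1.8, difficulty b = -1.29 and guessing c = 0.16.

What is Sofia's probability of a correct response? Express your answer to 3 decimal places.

P(θ) = c + (1 − c) · 1 / (1 + exp(−D·a(θ − b)))
Exponent: 1.7 × 1.8 × (-0.5 − (-1.29)) = 2.4174
1/(1 + e^{-2.4174}) = 0.9181
P = 0.16 + 0.84 × 0.9181 = 0.9312

0.931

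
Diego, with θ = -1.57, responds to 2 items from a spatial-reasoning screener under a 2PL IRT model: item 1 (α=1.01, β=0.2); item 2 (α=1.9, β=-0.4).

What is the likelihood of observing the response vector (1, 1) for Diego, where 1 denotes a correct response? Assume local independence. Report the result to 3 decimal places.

P(θ) = 1 / (1 + exp(−α(θ − β)))
P_1 = 1/(1+e^{1.7877}) = 0.1434
P_2 = 1/(1+e^{2.2230}) = 0.0977
L = P_1 × P_2 = 0.1434 × 0.0977 = 0.01401

0.014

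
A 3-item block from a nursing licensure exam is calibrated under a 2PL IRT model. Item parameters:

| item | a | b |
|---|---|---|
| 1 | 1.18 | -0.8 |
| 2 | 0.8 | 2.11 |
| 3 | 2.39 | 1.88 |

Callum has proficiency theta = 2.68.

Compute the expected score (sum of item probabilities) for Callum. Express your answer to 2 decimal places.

2.47

P(theta) = 1 / (1 + exp(−a(theta − b)))
P_1 = 1/(1+e^{-4.1064}) = 0.9838
P_2 = 1/(1+e^{-0.4560}) = 0.6121
P_3 = 1/(1+e^{-1.9120}) = 0.8712
E[score] = 0.9838 + 0.6121 + 0.8712 = 2.4671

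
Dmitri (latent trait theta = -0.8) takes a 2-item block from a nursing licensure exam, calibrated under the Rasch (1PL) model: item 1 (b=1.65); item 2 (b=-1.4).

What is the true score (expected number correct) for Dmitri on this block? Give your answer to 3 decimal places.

0.725

P(theta) = 1 / (1 + exp(−(theta − b)))
P_1 = 1/(1+e^{2.4500}) = 0.0794
P_2 = 1/(1+e^{-0.6000}) = 0.6457
E[score] = 0.0794 + 0.6457 = 0.7251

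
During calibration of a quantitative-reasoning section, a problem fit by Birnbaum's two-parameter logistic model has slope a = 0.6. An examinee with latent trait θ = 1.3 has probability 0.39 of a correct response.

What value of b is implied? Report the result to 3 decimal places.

2.046

P(θ) = 1 / (1 + exp(−a(θ − b)))
logit(0.39) = ln(0.39/0.61) = -0.4473
b = θ − logit/(a) = 1.3 − (-0.4473)/0.6000 = 2.0455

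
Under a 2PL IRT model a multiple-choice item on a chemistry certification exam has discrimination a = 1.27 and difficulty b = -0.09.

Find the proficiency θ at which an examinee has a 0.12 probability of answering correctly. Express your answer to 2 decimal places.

P(θ) = 1 / (1 + exp(−a(θ − b)))
logit = ln(0.1200/0.8800) = -1.9924
θ = b + logit/(a) = -0.09 + (-1.9924)/1.2700 = -1.6588

-1.66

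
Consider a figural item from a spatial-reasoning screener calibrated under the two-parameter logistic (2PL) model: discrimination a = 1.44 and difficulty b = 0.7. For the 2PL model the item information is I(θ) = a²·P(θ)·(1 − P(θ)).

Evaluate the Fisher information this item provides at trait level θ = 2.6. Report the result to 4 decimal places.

P = 1/(1+e^{-2.7360}) = 0.9391
P(1−P) = 0.9391 × 0.0609 = 0.0572
I = a² × P(1−P) = 1.44² × 0.0572 = 0.11856

0.1186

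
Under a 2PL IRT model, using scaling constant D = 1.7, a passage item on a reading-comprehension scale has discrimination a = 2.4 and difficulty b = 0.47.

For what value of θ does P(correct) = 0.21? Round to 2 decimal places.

0.15

P(θ) = 1 / (1 + exp(−D·a(θ − b)))
logit = ln(0.2100/0.7900) = -1.3249
θ = b + logit/(1.7·a) = 0.47 + (-1.3249)/4.0800 = 0.1453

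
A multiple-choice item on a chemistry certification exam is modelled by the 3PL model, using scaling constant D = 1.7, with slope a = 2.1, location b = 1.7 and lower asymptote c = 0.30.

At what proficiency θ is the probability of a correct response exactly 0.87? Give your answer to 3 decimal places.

P(θ) = c + (1 − c) · 1 / (1 + exp(−D·a(θ − b)))
Remove guessing floor: (0.87 − 0.30)/(1 − 0.30) = 0.8143
logit = ln(0.8143/0.1857) = 1.4781
θ = b + logit/(1.7·a) = 1.7 + 1.4781/3.5700 = 2.1140

2.114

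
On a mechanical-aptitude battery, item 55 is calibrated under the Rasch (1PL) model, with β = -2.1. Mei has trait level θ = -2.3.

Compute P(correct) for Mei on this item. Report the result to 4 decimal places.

0.4502

P(θ) = 1 / (1 + exp(−(θ − β)))
Exponent: (-2.3 − (-2.1)) = -0.2000
1/(1 + e^{0.2000}) = 0.4502
P = 0.4502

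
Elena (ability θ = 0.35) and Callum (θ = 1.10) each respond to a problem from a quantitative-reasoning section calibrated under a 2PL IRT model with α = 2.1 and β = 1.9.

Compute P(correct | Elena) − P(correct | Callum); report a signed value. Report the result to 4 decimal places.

P(θ) = 1 / (1 + exp(−α(θ − β)))
P(Elena) = 0.0371  [exponent -3.2550]
P(Callum) = 0.1571  [exponent -1.6800]
Difference = 0.0371 − 0.1571 = -0.1199

-0.1199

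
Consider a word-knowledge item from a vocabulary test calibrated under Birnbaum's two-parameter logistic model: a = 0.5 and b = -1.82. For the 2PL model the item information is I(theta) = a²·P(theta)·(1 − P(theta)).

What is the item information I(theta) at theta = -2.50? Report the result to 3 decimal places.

0.061

P = 1/(1+e^{0.3400}) = 0.4158
P(1−P) = 0.4158 × 0.5842 = 0.2429
I = a² × P(1−P) = 0.5² × 0.2429 = 0.06073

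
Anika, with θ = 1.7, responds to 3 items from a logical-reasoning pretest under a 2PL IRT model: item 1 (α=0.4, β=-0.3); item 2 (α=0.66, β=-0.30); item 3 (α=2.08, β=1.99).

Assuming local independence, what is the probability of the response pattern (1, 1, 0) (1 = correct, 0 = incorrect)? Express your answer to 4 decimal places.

P(θ) = 1 / (1 + exp(−α(θ − β)))
P_1 = 1/(1+e^{-0.8000}) = 0.6900
P_2 = 1/(1+e^{-1.3200}) = 0.7892
P_3 = 1/(1+e^{0.6032}) = 0.3536
L = P_1 × P_2 × (1−P_3) = 0.6900 × 0.7892 × 0.6464 = 0.35197

0.3520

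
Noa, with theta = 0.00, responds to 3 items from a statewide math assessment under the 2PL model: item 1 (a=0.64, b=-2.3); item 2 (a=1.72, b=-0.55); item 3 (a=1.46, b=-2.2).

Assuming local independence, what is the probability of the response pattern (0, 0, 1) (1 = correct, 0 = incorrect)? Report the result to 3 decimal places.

0.050

P(theta) = 1 / (1 + exp(−a(theta − b)))
P_1 = 1/(1+e^{-1.4720}) = 0.8134
P_2 = 1/(1+e^{-0.9460}) = 0.7203
P_3 = 1/(1+e^{-3.2120}) = 0.9613
L = (1−P_1) × (1−P_2) × P_3 = 0.1866 × 0.2797 × 0.9613 = 0.05018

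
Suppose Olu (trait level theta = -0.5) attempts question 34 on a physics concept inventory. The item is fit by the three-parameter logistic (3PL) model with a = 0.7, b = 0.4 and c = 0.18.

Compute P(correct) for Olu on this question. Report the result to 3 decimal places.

0.465

P(theta) = c + (1 − c) · 1 / (1 + exp(−a(theta − b)))
Exponent: 0.7 × (-0.5 − 0.4) = -0.6300
1/(1 + e^{0.6300}) = 0.3475
P = 0.18 + 0.82 × 0.3475 = 0.4650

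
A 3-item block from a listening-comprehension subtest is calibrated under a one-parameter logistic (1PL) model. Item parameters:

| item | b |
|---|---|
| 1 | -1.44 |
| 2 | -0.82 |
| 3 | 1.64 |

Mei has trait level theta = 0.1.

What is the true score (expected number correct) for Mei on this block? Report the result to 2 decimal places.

P(theta) = 1 / (1 + exp(−(theta − b)))
P_1 = 1/(1+e^{-1.5400}) = 0.8235
P_2 = 1/(1+e^{-0.9200}) = 0.7150
P_3 = 1/(1+e^{1.5400}) = 0.1765
E[score] = 0.8235 + 0.7150 + 0.1765 = 1.7150

1.72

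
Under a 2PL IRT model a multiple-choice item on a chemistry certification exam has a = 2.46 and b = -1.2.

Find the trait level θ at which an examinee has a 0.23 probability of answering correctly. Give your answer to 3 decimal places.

-1.691

P(θ) = 1 / (1 + exp(−a(θ − b)))
logit = ln(0.2300/0.7700) = -1.2083
θ = b + logit/(a) = -1.2 + (-1.2083)/2.4600 = -1.6912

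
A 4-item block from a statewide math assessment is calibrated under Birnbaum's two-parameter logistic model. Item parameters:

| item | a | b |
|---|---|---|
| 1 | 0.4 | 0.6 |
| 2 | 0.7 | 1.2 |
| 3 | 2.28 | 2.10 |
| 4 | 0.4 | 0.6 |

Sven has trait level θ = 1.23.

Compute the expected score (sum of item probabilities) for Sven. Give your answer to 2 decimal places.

P(θ) = 1 / (1 + exp(−a(θ − b)))
P_1 = 1/(1+e^{-0.2520}) = 0.5627
P_2 = 1/(1+e^{-0.0210}) = 0.5052
P_3 = 1/(1+e^{1.9836}) = 0.1209
P_4 = 1/(1+e^{-0.2520}) = 0.5627
E[score] = 0.5627 + 0.5052 + 0.1209 + 0.5627 = 1.7515

1.75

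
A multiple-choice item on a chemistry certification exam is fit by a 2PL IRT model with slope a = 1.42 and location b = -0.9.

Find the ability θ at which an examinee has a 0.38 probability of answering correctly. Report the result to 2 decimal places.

-1.24

P(θ) = 1 / (1 + exp(−a(θ − b)))
logit = ln(0.3800/0.6200) = -0.4895
θ = b + logit/(a) = -0.9 + (-0.4895)/1.4200 = -1.2448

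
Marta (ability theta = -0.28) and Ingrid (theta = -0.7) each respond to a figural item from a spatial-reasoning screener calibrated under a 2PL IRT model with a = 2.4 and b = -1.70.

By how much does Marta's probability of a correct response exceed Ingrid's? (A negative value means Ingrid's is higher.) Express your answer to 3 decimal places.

P(theta) = 1 / (1 + exp(−a(theta − b)))
P(Marta) = 0.9680  [exponent 3.4080]
P(Ingrid) = 0.9168  [exponent 2.4000]
Difference = 0.9680 − 0.9168 = 0.0511

0.051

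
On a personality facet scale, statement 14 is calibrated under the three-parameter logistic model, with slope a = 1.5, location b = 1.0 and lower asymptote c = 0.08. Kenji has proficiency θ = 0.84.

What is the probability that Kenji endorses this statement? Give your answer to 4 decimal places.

P(θ) = c + (1 − c) · 1 / (1 + exp(−a(θ − b)))
Exponent: 1.5 × (0.84 − 1.0) = -0.2400
1/(1 + e^{0.2400}) = 0.4403
P = 0.08 + 0.92 × 0.4403 = 0.4851

0.4851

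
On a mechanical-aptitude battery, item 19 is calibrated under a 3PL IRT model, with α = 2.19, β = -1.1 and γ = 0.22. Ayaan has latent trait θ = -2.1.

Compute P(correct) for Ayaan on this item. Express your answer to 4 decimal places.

0.2985

P(θ) = γ + (1 − γ) · 1 / (1 + exp(−α(θ − β)))
Exponent: 2.19 × (-2.1 − (-1.1)) = -2.1900
1/(1 + e^{2.1900}) = 0.1007
P = 0.22 + 0.78 × 0.1007 = 0.2985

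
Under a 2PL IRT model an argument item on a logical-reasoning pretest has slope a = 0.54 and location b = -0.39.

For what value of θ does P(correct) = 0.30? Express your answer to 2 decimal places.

-1.96

P(θ) = 1 / (1 + exp(−a(θ − b)))
logit = ln(0.3000/0.7000) = -0.8473
θ = b + logit/(a) = -0.39 + (-0.8473)/0.5400 = -1.9591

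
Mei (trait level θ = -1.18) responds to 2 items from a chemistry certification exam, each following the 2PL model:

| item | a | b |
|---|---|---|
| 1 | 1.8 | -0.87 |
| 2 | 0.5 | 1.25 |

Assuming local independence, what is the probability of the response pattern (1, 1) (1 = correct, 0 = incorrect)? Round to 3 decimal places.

P(θ) = 1 / (1 + exp(−a(θ − b)))
P_1 = 1/(1+e^{0.5580}) = 0.3640
P_2 = 1/(1+e^{1.2150}) = 0.2288
L = P_1 × P_2 = 0.3640 × 0.2288 = 0.08329

0.083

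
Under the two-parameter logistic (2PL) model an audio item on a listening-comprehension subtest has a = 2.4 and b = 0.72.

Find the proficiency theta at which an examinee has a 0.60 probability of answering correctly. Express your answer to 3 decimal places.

P(theta) = 1 / (1 + exp(−a(theta − b)))
logit = ln(0.6000/0.4000) = 0.4055
theta = b + logit/(a) = 0.72 + 0.4055/2.4000 = 0.8889

0.889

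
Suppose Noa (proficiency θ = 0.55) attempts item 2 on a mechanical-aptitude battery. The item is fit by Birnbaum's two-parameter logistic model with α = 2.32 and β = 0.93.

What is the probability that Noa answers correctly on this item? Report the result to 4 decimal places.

0.2928

P(θ) = 1 / (1 + exp(−α(θ − β)))
Exponent: 2.32 × (0.55 − 0.93) = -0.8816
1/(1 + e^{0.8816}) = 0.2928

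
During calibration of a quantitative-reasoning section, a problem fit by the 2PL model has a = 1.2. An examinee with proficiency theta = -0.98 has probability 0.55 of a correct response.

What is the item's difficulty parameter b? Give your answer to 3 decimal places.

P(theta) = 1 / (1 + exp(−a(theta − b)))
logit(0.55) = ln(0.55/0.45) = 0.2007
b = theta − logit/(a) = -0.98 − 0.2007/1.2000 = -1.1472

-1.147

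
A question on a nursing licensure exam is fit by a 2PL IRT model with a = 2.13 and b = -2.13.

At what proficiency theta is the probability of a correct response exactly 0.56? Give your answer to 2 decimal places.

-2.02

P(theta) = 1 / (1 + exp(−a(theta − b)))
logit = ln(0.5600/0.4400) = 0.2412
theta = b + logit/(a) = -2.13 + 0.2412/2.1300 = -2.0168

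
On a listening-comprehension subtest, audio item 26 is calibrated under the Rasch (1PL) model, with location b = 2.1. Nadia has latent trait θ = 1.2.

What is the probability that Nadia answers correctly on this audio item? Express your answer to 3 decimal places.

0.289

P(θ) = 1 / (1 + exp(−(θ − b)))
Exponent: (1.2 − 2.1) = -0.9000
1/(1 + e^{0.9000}) = 0.2891
P = 0.2891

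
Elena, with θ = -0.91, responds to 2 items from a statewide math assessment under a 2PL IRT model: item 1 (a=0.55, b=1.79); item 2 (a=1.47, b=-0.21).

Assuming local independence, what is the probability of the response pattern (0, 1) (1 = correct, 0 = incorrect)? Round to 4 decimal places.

P(θ) = 1 / (1 + exp(−a(θ − b)))
P_1 = 1/(1+e^{1.4850}) = 0.1847
P_2 = 1/(1+e^{1.0290}) = 0.2633
L = (1−P_1) × P_2 = 0.8153 × 0.2633 = 0.21466

0.2147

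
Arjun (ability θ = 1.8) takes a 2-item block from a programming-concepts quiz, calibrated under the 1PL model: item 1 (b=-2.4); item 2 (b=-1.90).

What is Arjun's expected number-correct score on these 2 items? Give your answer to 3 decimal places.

P(θ) = 1 / (1 + exp(−(θ − b)))
P_1 = 1/(1+e^{-4.2000}) = 0.9852
P_2 = 1/(1+e^{-3.7000}) = 0.9759
E[score] = 0.9852 + 0.9759 = 1.9611

1.961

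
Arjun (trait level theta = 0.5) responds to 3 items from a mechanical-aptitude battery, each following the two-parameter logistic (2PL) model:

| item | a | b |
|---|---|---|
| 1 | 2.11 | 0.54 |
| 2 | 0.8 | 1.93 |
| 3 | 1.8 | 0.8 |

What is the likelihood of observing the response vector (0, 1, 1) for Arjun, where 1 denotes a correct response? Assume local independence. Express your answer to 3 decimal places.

0.046

P(theta) = 1 / (1 + exp(−a(theta − b)))
P_1 = 1/(1+e^{0.0844}) = 0.4789
P_2 = 1/(1+e^{1.1440}) = 0.2416
P_3 = 1/(1+e^{0.5400}) = 0.3682
L = (1−P_1) × P_2 × P_3 = 0.5211 × 0.2416 × 0.3682 = 0.04635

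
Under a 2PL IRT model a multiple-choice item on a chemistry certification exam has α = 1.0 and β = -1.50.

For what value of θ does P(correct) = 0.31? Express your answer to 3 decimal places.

-2.300

P(θ) = 1 / (1 + exp(−α(θ − β)))
logit = ln(0.3100/0.6900) = -0.8001
θ = β + logit/(α) = -1.50 + (-0.8001)/1.0000 = -2.3001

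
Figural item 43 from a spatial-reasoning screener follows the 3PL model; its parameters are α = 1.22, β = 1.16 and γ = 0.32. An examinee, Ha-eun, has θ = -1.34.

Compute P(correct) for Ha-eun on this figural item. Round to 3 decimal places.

P(θ) = γ + (1 − γ) · 1 / (1 + exp(−α(θ − β)))
Exponent: 1.22 × (-1.34 − 1.16) = -3.0500
1/(1 + e^{3.0500}) = 0.0452
P = 0.32 + 0.68 × 0.0452 = 0.3507

0.351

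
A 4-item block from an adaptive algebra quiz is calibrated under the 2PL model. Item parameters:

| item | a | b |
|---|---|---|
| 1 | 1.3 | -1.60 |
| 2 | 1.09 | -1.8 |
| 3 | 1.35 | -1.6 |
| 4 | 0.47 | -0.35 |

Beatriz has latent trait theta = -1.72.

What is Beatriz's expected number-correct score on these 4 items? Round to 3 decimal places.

1.787

P(theta) = 1 / (1 + exp(−a(theta − b)))
P_1 = 1/(1+e^{0.1560}) = 0.4611
P_2 = 1/(1+e^{-0.0872}) = 0.5218
P_3 = 1/(1+e^{0.1620}) = 0.4596
P_4 = 1/(1+e^{0.6439}) = 0.3444
E[score] = 0.4611 + 0.5218 + 0.4596 + 0.3444 = 1.7868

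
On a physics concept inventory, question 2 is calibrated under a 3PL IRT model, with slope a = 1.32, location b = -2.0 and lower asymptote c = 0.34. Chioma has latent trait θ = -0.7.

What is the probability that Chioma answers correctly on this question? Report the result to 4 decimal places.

P(θ) = c + (1 − c) · 1 / (1 + exp(−a(θ − b)))
Exponent: 1.32 × (-0.7 − (-2.0)) = 1.7160
1/(1 + e^{-1.7160}) = 0.8476
P = 0.34 + 0.66 × 0.8476 = 0.8994

0.8994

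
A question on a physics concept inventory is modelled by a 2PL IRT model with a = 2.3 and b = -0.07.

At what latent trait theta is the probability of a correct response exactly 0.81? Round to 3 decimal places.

0.560

P(theta) = 1 / (1 + exp(−a(theta − b)))
logit = ln(0.8100/0.1900) = 1.4500
theta = b + logit/(a) = -0.07 + 1.4500/2.3000 = 0.5604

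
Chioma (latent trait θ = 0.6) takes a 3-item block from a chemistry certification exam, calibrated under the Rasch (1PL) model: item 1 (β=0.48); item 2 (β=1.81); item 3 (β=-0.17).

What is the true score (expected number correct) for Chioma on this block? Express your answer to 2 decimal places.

1.44

P(θ) = 1 / (1 + exp(−(θ − β)))
P_1 = 1/(1+e^{-0.1200}) = 0.5300
P_2 = 1/(1+e^{1.2100}) = 0.2297
P_3 = 1/(1+e^{-0.7700}) = 0.6835
E[score] = 0.5300 + 0.2297 + 0.6835 = 1.4432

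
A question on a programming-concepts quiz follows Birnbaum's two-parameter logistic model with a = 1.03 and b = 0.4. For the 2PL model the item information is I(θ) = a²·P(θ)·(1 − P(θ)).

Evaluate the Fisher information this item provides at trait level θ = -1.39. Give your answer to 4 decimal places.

0.1251

P = 1/(1+e^{1.8437}) = 0.1366
P(1−P) = 0.1366 × 0.8634 = 0.1180
I = a² × P(1−P) = 1.03² × 0.1180 = 0.12513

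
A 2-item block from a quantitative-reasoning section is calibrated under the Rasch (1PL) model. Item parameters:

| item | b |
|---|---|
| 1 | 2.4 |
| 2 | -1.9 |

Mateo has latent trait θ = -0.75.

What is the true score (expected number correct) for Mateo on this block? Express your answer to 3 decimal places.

P(θ) = 1 / (1 + exp(−(θ − b)))
P_1 = 1/(1+e^{3.1500}) = 0.0411
P_2 = 1/(1+e^{-1.1500}) = 0.7595
E[score] = 0.0411 + 0.7595 = 0.8006

0.801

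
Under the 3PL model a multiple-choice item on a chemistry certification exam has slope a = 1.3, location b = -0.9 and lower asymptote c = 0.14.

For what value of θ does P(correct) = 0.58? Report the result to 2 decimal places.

-0.86

P(θ) = c + (1 − c) · 1 / (1 + exp(−a(θ − b)))
Remove guessing floor: (0.58 − 0.14)/(1 − 0.14) = 0.5116
logit = ln(0.5116/0.4884) = 0.0465
θ = b + logit/(a) = -0.9 + 0.0465/1.3000 = -0.8642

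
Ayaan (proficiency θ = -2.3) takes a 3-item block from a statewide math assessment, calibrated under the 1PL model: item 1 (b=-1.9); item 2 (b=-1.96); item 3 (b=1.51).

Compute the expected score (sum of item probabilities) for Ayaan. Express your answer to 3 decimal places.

P(θ) = 1 / (1 + exp(−(θ − b)))
P_1 = 1/(1+e^{0.4000}) = 0.4013
P_2 = 1/(1+e^{0.3400}) = 0.4158
P_3 = 1/(1+e^{3.8100}) = 0.0217
E[score] = 0.4013 + 0.4158 + 0.0217 = 0.8388

0.839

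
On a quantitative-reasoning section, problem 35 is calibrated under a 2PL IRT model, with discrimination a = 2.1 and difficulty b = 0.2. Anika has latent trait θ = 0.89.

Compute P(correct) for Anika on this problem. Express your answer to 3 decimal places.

0.810

P(θ) = 1 / (1 + exp(−a(θ − b)))
Exponent: 2.1 × (0.89 − 0.2) = 1.4490
1/(1 + e^{-1.4490}) = 0.8098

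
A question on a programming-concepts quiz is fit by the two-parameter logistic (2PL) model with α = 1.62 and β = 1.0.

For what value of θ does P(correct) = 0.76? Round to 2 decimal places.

P(θ) = 1 / (1 + exp(−α(θ − β)))
logit = ln(0.7600/0.2400) = 1.1527
θ = β + logit/(α) = 1.0 + 1.1527/1.6200 = 1.7115

1.71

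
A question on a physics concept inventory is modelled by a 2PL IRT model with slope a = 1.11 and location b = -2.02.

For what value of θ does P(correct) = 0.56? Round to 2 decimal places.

P(θ) = 1 / (1 + exp(−a(θ − b)))
logit = ln(0.5600/0.4400) = 0.2412
θ = b + logit/(a) = -2.02 + 0.2412/1.1100 = -1.8027

-1.80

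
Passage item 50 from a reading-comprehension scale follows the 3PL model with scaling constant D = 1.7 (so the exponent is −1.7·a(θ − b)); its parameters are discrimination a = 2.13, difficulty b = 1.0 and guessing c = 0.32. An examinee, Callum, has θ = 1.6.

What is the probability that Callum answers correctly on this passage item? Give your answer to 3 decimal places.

P(θ) = c + (1 − c) · 1 / (1 + exp(−D·a(θ − b)))
Exponent: 1.7 × 2.13 × (1.6 − 1.0) = 2.1726
1/(1 + e^{-2.1726}) = 0.8978
P = 0.32 + 0.68 × 0.8978 = 0.9305

0.930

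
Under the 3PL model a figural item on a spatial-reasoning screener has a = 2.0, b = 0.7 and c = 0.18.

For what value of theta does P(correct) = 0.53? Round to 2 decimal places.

P(theta) = c + (1 − c) · 1 / (1 + exp(−a(theta − b)))
Remove guessing floor: (0.53 − 0.18)/(1 − 0.18) = 0.4268
logit = ln(0.4268/0.5732) = -0.2948
theta = b + logit/(a) = 0.7 + (-0.2948)/2.0000 = 0.5526

0.55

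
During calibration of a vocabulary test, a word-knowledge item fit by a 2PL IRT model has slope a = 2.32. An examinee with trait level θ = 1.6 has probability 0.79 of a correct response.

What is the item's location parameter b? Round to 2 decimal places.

P(θ) = 1 / (1 + exp(−a(θ − b)))
logit(0.79) = ln(0.79/0.21) = 1.3249
b = θ − logit/(a) = 1.6 − 1.3249/2.3200 = 1.0289

1.03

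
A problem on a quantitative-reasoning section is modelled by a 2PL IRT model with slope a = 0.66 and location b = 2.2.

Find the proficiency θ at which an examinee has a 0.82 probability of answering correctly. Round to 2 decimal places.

P(θ) = 1 / (1 + exp(−a(θ − b)))
logit = ln(0.8200/0.1800) = 1.5163
θ = b + logit/(a) = 2.2 + 1.5163/0.6600 = 4.4975

4.50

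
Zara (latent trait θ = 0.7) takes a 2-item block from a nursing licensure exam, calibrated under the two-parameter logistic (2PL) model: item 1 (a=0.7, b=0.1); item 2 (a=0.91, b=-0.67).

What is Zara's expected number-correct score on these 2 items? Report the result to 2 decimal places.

1.38

P(θ) = 1 / (1 + exp(−a(θ − b)))
P_1 = 1/(1+e^{-0.4200}) = 0.6035
P_2 = 1/(1+e^{-1.2467}) = 0.7767
E[score] = 0.6035 + 0.7767 = 1.3802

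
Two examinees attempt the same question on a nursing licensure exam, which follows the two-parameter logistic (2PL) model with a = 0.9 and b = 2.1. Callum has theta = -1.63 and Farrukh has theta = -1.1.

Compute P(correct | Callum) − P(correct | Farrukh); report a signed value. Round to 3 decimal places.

P(theta) = 1 / (1 + exp(−a(theta − b)))
P(Callum) = 0.0337  [exponent -3.3570]
P(Farrukh) = 0.0532  [exponent -2.8800]
Difference = 0.0337 − 0.0532 = -0.0195

-0.019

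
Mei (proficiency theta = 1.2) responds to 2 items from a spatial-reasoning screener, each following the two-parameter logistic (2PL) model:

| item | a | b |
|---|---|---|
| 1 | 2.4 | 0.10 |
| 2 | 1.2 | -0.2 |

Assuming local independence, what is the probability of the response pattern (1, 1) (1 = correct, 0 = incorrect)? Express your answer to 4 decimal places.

0.7868

P(theta) = 1 / (1 + exp(−a(theta − b)))
P_1 = 1/(1+e^{-2.6400}) = 0.9334
P_2 = 1/(1+e^{-1.6800}) = 0.8429
L = P_1 × P_2 = 0.9334 × 0.8429 = 0.78676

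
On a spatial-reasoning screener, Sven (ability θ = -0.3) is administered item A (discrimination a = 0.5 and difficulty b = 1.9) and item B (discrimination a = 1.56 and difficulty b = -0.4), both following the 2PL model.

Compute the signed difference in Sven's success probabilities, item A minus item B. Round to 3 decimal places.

-0.289

P(θ) = 1 / (1 + exp(−a(θ − b)))
P_A = 0.2497
P_B = 0.5389
P_A − P_B = -0.2892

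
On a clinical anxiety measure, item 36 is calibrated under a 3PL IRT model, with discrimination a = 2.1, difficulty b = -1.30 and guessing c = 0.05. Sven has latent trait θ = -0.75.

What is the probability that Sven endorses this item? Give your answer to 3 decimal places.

0.772

P(θ) = c + (1 − c) · 1 / (1 + exp(−a(θ − b)))
Exponent: 2.1 × (-0.75 − (-1.30)) = 1.1550
1/(1 + e^{-1.1550}) = 0.7604
P = 0.05 + 0.95 × 0.7604 = 0.7724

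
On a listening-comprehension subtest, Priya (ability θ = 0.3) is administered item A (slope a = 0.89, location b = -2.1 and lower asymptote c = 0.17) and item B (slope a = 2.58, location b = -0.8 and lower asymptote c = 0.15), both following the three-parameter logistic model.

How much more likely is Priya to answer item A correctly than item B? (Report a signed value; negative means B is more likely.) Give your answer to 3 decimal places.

-0.041

P(θ) = c + (1 − c) · 1 / (1 + exp(−a(θ − b)))
P_A = 0.9123
P_B = 0.9530
P_A − P_B = -0.0407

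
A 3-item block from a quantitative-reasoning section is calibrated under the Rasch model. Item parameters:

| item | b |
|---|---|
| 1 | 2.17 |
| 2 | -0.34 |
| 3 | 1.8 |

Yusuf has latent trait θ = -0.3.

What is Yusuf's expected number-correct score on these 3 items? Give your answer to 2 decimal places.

P(θ) = 1 / (1 + exp(−(θ − b)))
P_1 = 1/(1+e^{2.4700}) = 0.0780
P_2 = 1/(1+e^{-0.0400}) = 0.5100
P_3 = 1/(1+e^{2.1000}) = 0.1091
E[score] = 0.0780 + 0.5100 + 0.1091 = 0.6971

0.70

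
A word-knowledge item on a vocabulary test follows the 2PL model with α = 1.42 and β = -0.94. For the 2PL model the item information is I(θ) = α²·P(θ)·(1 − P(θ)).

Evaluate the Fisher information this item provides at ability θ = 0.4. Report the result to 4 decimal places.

P = 1/(1+e^{-1.9028}) = 0.8702
P(1−P) = 0.8702 × 0.1298 = 0.1129
I = α² × P(1−P) = 1.42² × 0.1129 = 0.22774

0.2277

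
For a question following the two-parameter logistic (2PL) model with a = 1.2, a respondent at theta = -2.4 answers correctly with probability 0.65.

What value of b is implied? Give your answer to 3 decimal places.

-2.916

P(theta) = 1 / (1 + exp(−a(theta − b)))
logit(0.65) = ln(0.65/0.35) = 0.6190
b = theta − logit/(a) = -2.4 − 0.6190/1.2000 = -2.9159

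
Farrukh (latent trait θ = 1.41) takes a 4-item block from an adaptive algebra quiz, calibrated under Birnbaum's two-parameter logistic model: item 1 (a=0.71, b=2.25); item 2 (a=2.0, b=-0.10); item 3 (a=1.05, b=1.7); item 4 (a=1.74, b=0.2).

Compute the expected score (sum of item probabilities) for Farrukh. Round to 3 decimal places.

2.625

P(θ) = 1 / (1 + exp(−a(θ − b)))
P_1 = 1/(1+e^{0.5964}) = 0.3552
P_2 = 1/(1+e^{-3.0200}) = 0.9535
P_3 = 1/(1+e^{0.3045}) = 0.4245
P_4 = 1/(1+e^{-2.1054}) = 0.8914
E[score] = 0.3552 + 0.9535 + 0.4245 + 0.8914 = 2.6245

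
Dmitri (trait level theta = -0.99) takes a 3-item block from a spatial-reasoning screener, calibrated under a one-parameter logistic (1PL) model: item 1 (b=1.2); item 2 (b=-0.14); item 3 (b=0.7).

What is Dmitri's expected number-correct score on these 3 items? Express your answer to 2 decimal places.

0.56

P(theta) = 1 / (1 + exp(−(theta − b)))
P_1 = 1/(1+e^{2.1900}) = 0.1007
P_2 = 1/(1+e^{0.8500}) = 0.2994
P_3 = 1/(1+e^{1.6900}) = 0.1558
E[score] = 0.1007 + 0.2994 + 0.1558 = 0.5559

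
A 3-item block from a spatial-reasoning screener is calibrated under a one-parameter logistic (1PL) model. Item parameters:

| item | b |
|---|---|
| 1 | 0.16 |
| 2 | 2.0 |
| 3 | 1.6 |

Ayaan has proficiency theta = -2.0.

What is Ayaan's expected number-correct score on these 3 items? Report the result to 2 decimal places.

P(theta) = 1 / (1 + exp(−(theta − b)))
P_1 = 1/(1+e^{2.1600}) = 0.1034
P_2 = 1/(1+e^{4.0000}) = 0.0180
P_3 = 1/(1+e^{3.6000}) = 0.0266
E[score] = 0.1034 + 0.0180 + 0.0266 = 0.1480

0.15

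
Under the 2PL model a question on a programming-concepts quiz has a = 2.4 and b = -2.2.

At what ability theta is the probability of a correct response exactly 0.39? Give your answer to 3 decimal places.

P(theta) = 1 / (1 + exp(−a(theta − b)))
logit = ln(0.3900/0.6100) = -0.4473
theta = b + logit/(a) = -2.2 + (-0.4473)/2.4000 = -2.3864

-2.386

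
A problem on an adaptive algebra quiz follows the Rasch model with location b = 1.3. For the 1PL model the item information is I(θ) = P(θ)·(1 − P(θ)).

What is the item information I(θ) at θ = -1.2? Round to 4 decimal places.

0.0701

P = 1/(1+e^{2.5000}) = 0.0759
P(1−P) = 0.0759 × 0.9241 = 0.0701
I = P(1−P) = 0.07010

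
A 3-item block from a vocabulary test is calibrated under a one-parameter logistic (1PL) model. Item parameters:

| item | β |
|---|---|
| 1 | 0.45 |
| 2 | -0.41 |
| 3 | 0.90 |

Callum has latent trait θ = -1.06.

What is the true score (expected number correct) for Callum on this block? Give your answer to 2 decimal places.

0.65

P(θ) = 1 / (1 + exp(−(θ − β)))
P_1 = 1/(1+e^{1.5100}) = 0.1809
P_2 = 1/(1+e^{0.6500}) = 0.3430
P_3 = 1/(1+e^{1.9600}) = 0.1235
E[score] = 0.1809 + 0.3430 + 0.1235 = 0.6474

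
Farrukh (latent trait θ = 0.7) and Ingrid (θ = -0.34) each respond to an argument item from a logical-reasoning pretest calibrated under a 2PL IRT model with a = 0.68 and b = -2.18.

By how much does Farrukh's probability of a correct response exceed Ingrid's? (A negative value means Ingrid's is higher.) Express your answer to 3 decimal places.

P(θ) = 1 / (1 + exp(−a(θ − b)))
P(Farrukh) = 0.8764  [exponent 1.9584]
P(Ingrid) = 0.7775  [exponent 1.2512]
Difference = 0.8764 − 0.7775 = 0.0989

0.099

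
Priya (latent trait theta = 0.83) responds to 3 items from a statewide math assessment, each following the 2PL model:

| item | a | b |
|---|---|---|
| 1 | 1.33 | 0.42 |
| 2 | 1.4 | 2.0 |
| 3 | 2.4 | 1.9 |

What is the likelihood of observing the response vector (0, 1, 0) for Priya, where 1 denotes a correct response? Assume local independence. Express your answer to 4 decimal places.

P(theta) = 1 / (1 + exp(−a(theta − b)))
P_1 = 1/(1+e^{-0.5453}) = 0.6330
P_2 = 1/(1+e^{1.6380}) = 0.1627
P_3 = 1/(1+e^{2.5680}) = 0.0712
L = (1−P_1) × P_2 × (1−P_3) = 0.3670 × 0.1627 × 0.9288 = 0.05546

0.0555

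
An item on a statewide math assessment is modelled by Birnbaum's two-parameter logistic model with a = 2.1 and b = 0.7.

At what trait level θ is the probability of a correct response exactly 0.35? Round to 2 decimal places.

0.41

P(θ) = 1 / (1 + exp(−a(θ − b)))
logit = ln(0.3500/0.6500) = -0.6190
θ = b + logit/(a) = 0.7 + (-0.6190)/2.1000 = 0.4052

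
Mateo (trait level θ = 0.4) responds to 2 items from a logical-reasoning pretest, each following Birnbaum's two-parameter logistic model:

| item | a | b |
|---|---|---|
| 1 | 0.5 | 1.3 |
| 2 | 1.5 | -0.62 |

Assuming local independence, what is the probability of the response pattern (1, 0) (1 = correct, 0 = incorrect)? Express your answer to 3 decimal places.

0.069

P(θ) = 1 / (1 + exp(−a(θ − b)))
P_1 = 1/(1+e^{0.4500}) = 0.3894
P_2 = 1/(1+e^{-1.5300}) = 0.8220
L = P_1 × (1−P_2) = 0.3894 × 0.1780 = 0.06930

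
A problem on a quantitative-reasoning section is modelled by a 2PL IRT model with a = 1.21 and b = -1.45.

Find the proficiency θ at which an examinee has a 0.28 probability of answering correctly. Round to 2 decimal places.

P(θ) = 1 / (1 + exp(−a(θ − b)))
logit = ln(0.2800/0.7200) = -0.9445
θ = b + logit/(a) = -1.45 + (-0.9445)/1.2100 = -2.2305

-2.23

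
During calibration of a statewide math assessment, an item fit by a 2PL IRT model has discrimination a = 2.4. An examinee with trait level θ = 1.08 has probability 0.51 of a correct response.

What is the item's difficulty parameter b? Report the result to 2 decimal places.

P(θ) = 1 / (1 + exp(−a(θ − b)))
logit(0.51) = ln(0.51/0.49) = 0.0400
b = θ − logit/(a) = 1.08 − 0.0400/2.4000 = 1.0633

1.06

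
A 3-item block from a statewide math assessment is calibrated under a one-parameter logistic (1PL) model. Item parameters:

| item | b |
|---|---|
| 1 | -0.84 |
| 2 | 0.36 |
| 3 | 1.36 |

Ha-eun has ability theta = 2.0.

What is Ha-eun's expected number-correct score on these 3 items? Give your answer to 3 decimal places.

2.437

P(theta) = 1 / (1 + exp(−(theta − b)))
P_1 = 1/(1+e^{-2.8400}) = 0.9448
P_2 = 1/(1+e^{-1.6400}) = 0.8375
P_3 = 1/(1+e^{-0.6400}) = 0.6548
E[score] = 0.9448 + 0.8375 + 0.6548 = 2.4371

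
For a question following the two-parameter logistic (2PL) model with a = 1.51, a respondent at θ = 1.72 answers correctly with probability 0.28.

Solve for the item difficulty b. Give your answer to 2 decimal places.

P(θ) = 1 / (1 + exp(−a(θ − b)))
logit(0.28) = ln(0.28/0.72) = -0.9445
b = θ − logit/(a) = 1.72 − (-0.9445)/1.5100 = 2.3455

2.35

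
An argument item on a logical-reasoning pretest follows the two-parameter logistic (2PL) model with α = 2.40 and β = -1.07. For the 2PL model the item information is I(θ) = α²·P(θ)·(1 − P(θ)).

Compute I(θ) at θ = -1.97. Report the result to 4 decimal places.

0.5340

P = 1/(1+e^{2.1600}) = 0.1034
P(1−P) = 0.1034 × 0.8966 = 0.0927
I = α² × P(1−P) = 2.40² × 0.0927 = 0.53400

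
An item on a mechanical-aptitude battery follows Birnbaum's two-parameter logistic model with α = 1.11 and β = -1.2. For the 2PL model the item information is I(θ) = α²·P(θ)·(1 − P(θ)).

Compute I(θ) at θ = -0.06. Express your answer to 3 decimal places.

P = 1/(1+e^{-1.2654}) = 0.7800
P(1−P) = 0.7800 × 0.2200 = 0.1716
I = α² × P(1−P) = 1.11² × 0.1716 = 0.21146

0.211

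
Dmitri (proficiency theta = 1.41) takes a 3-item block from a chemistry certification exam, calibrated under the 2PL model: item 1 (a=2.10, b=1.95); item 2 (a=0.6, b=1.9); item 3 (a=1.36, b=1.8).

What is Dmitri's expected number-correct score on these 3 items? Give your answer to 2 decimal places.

P(theta) = 1 / (1 + exp(−a(theta − b)))
P_1 = 1/(1+e^{1.1340}) = 0.2434
P_2 = 1/(1+e^{0.2940}) = 0.4270
P_3 = 1/(1+e^{0.5304}) = 0.3704
E[score] = 0.2434 + 0.4270 + 0.3704 = 1.0409

1.04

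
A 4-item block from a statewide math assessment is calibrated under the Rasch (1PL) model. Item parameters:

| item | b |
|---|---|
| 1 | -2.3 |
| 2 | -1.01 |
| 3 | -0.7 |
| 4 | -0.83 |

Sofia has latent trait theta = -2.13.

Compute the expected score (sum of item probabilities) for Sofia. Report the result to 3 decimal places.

P(theta) = 1 / (1 + exp(−(theta − b)))
P_1 = 1/(1+e^{-0.1700}) = 0.5424
P_2 = 1/(1+e^{1.1200}) = 0.2460
P_3 = 1/(1+e^{1.4300}) = 0.1931
P_4 = 1/(1+e^{1.3000}) = 0.2142
E[score] = 0.5424 + 0.2460 + 0.1931 + 0.2142 = 1.1957

1.196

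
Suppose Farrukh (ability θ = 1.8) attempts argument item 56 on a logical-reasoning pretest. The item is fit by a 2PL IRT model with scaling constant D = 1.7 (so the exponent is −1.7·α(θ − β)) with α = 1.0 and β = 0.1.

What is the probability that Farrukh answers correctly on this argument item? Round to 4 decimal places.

0.9473

P(θ) = 1 / (1 + exp(−D·α(θ − β)))
Exponent: 1.7 × 1.0 × (1.8 − 0.1) = 2.8900
1/(1 + e^{-2.8900}) = 0.9473
P = 0.9473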